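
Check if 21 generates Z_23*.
p - 1 = 22 has prime divisors 2, 11. Check 21^(22/q) mod 23 for each: 21^(22/2) = 21^11 ≡ 22, 21^(22/11) = 21^2 ≡ 4 (mod 23). None of these is 1, so 21 has order 22 = φ(23), so it is a primitive root mod 23.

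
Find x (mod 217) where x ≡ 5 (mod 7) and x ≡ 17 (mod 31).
M = 7 × 31 = 217. M₁ = 31, y₁ ≡ 5 (mod 7). M₂ = 7, y₂ ≡ 9 (mod 31). x = 5×31×5 + 17×7×9 ≡ 110 (mod 217)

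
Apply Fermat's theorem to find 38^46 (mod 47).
By Fermat's Little Theorem, 38^{46} ≡ 1 (mod 47) since 47 is prime and gcd(38, 47) = 1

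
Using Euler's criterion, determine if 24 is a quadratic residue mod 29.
By Euler's criterion: 24^{14} ≡ 1 (mod 29). Since this equals 1, 24 is a QR.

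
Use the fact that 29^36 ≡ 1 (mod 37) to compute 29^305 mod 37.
By Fermat: 29^{36} ≡ 1 (mod 37). 305 = 8×36 + 17. So 29^{305} ≡ 29^{17} ≡ 14 (mod 37)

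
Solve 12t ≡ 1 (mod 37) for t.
34

Using Extended Euclidean Algorithm:
gcd(12, 37) = 1
Bezout coefficients: 12 × -3 + 37 × 1 = 1
So 12 × -3 ≡ 1 (mod 37)
The inverse is -3 mod 37 = 34
Verification: 12 × 34 = 408 = 11 × 37 + 1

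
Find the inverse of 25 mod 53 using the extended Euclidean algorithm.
Extended GCD: 25(17) + 53(-8) = 1. So 25^(-1) ≡ 17 ≡ 17 (mod 53). Verify: 25 × 17 = 425 ≡ 1 (mod 53)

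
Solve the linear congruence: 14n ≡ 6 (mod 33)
24

Since gcd(14, 33) = 1 divides 6, a solution exists.
Multiply both sides by the inverse of 14 mod 33:
  14^(-1) mod 33 = 26
  x ≡ 26 × 6 ≡ 156 ≡ 24 (mod 33)
Verification: 14 × 24 = 336 = 10 × 33 + 6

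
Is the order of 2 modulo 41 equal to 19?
No, the actual order is 20, not 19.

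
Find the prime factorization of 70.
2 × 5 × 7

Divide by primes starting from smallest:
70 ÷ 2 = 35
35 ÷ 5 = 7
7 ÷ 7 = 1

70 = 2 × 5 × 7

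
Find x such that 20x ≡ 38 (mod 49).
46

Since gcd(20, 49) = 1 divides 38, a solution exists.
Multiply both sides by the inverse of 20 mod 49:
  20^(-1) mod 49 = 27
  x ≡ 27 × 38 ≡ 1026 ≡ 46 (mod 49)
Verification: 20 × 46 = 920 = 18 × 49 + 38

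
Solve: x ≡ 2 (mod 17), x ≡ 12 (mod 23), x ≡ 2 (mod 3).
M = 17 × 23 × 3 = 1173. M₁ = 69, y₁ ≡ 1 (mod 17). M₂ = 51, y₂ ≡ 14 (mod 23). M₃ = 391, y₃ ≡ 1 (mod 3). x = 2×69×1 + 12×51×14 + 2×391×1 ≡ 104 (mod 1173)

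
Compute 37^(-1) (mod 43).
37^(-1) ≡ 7 (mod 43). Verification: 37 × 7 = 259 ≡ 1 (mod 43)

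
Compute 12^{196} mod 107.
13

Using successive squaring:
Binary expansion of 196: 11000100
Powers of 12 mod 107 (each is the square of the previous):
  12^1 ≡ 12 (mod 107)
  12^2 ≡ 12² = 144 ≡ 37 (mod 107)
  12^4 ≡ 37² = 1369 ≡ 85 (mod 107)
  12^8 ≡ 85² = 7225 ≡ 56 (mod 107)
  12^16 ≡ 56² = 3136 ≡ 33 (mod 107)
  12^32 ≡ 33² = 1089 ≡ 19 (mod 107)
  12^64 ≡ 19² = 361 ≡ 40 (mod 107)
  12^128 ≡ 40² = 1600 ≡ 102 (mod 107)
196 = 128 + 64 + 4, so 12^196 = 12^128 × 12^64 × 12^4 ≡ 102 × 40 × 85 (mod 107)
Multiplying step by step:
  102 × 40 = 4080 ≡ 14 (mod 107)
  14 × 85 = 1190 ≡ 13 (mod 107)
Result: 12^196 ≡ 13 (mod 107)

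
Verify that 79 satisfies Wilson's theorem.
(78)! mod 79 = 78. Since this equals -1 (mod 79), Wilson confirms 79 is prime.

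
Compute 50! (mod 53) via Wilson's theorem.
(52)! = (50)! × (51) × (52) ≡ -1 (mod 53). So (50)! ≡ -1 × [(52)(51)]^(-1) ≡ 26 (mod 53)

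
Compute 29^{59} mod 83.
27

Using successive squaring:
Binary expansion of 59: 111011
Powers of 29 mod 83 (each is the square of the previous):
  29^1 ≡ 29 (mod 83)
  29^2 ≡ 29² = 841 ≡ 11 (mod 83)
  29^4 ≡ 11² = 121 ≡ 38 (mod 83)
  29^8 ≡ 38² = 1444 ≡ 33 (mod 83)
  29^16 ≡ 33² = 1089 ≡ 10 (mod 83)
  29^32 ≡ 10² = 100 ≡ 17 (mod 83)
59 = 32 + 16 + 8 + 2 + 1, so 29^59 = 29^32 × 29^16 × 29^8 × 29^2 × 29^1 ≡ 17 × 10 × 33 × 11 × 29 (mod 83)
Multiplying step by step:
  17 × 10 = 170 ≡ 4 (mod 83)
  4 × 33 = 132 ≡ 49 (mod 83)
  49 × 11 = 539 ≡ 41 (mod 83)
  41 × 29 = 1189 ≡ 27 (mod 83)
Result: 29^59 ≡ 27 (mod 83)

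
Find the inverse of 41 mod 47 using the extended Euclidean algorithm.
Extended GCD: 41(-8) + 47(7) = 1. So 41^(-1) ≡ 39 ≡ 39 (mod 47). Verify: 41 × 39 = 1599 ≡ 1 (mod 47)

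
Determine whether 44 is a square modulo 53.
By Euler's criterion: 44^{26} ≡ 1 (mod 53). Since this equals 1, 44 is a QR.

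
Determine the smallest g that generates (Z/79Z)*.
3

A primitive root g modulo p has order p-1 = 78
Prime divisors of 78: [2, 3, 13]
g is a primitive root iff g^(78/q) ≢ 1 (mod 79) for each prime divisor q
Testing small values:
  g = 2: 2^39 ≡ 1, 2^26 ≡ 23, 2^6 ≡ 64 (mod 79) → 2^39 ≡ 1, not primitive root
  g = 3: 3^39 ≡ 78, 3^26 ≡ 23, 3^6 ≡ 18 (mod 79) → none is 1, primitive root!
The smallest primitive root is 3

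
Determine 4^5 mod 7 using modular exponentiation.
5 = 4 + 1 (binary 101). Repeated squaring mod 7: 4^1 ≡ 4; 4^2 ≡ 4² = 16 ≡ 2; 4^4 ≡ 2² = 4 ≡ 4. Multiply: 4^5 = 4^4 × 4^1 ≡ 4 × 4 (mod 7): 4 × 4 = 16 ≡ 2. So 4^5 ≡ 2 (mod 7).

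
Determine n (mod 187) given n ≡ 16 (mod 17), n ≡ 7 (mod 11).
84

Using the Chinese Remainder Theorem:
M = product of moduli = 187
For equation 1: M_1 = 11, 11 ≡ 11 (mod 17), inverse of 11 mod 17 is 14 (check: 11 × 14 = 154 ≡ 1 (mod 17))
For equation 2: M_2 = 17, 17 ≡ 6 (mod 11), inverse of 17 mod 11 is 2 (check: 6 × 2 = 12 ≡ 1 (mod 11))
Combine: n ≡ Σ r_i×M_i×(M_i⁻¹ mod m_i) = 16×11×14 + 7×17×2 = 2464 + 238 = 2702
2702 mod 187 = 84
n ≡ 84 (mod 187)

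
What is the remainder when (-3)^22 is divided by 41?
Using repeated squaring. (-3) ≡ 38 (mod 41). 22 = 16 + 4 + 2 (binary 10110). Repeated squaring mod 41: 38^1 ≡ 38; 38^2 ≡ 38² = 1444 ≡ 9; 38^4 ≡ 9² = 81 ≡ 40; 38^8 ≡ 40² = 1600 ≡ 1; 38^16 ≡ 1² = 1 ≡ 1. Multiply: (-3)^22 ≡ 38^16 × 38^4 × 38^2 ≡ 1 × 40 × 9 (mod 41): 1 × 40 = 40 ≡ 40; 40 × 9 = 360 ≡ 32. So (-3)^22 ≡ 32 (mod 41).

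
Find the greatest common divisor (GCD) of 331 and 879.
1

Using the Euclidean algorithm:
331 = 0 × 879 + 331
879 = 2 × 331 + 217
331 = 1 × 217 + 114
217 = 1 × 114 + 103
114 = 1 × 103 + 11
103 = 9 × 11 + 4
11 = 2 × 4 + 3
4 = 1 × 3 + 1
3 = 3 × 1 + 0

GCD(331, 879) = 1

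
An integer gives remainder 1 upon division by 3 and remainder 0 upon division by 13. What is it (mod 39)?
M = 3 × 13 = 39. M₁ = 13, y₁ ≡ 1 (mod 3). M₂ = 3, y₂ ≡ 9 (mod 13). t = 1×13×1 + 0×3×9 ≡ 13 (mod 39). The smallest positive such number is 13.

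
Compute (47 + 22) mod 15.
9

(47 + 22) = 69
69 mod 15 = 9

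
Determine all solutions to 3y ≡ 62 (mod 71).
68

Since gcd(3, 71) = 1 divides 62, a solution exists.
Multiply both sides by the inverse of 3 mod 71:
  3^(-1) mod 71 = 24
  x ≡ 24 × 62 ≡ 1488 ≡ 68 (mod 71)
Verification: 3 × 68 = 204 = 2 × 71 + 62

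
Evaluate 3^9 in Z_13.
9 = 8 + 1 (binary 1001). Repeated squaring mod 13: 3^1 ≡ 3; 3^2 ≡ 3² = 9 ≡ 9; 3^4 ≡ 9² = 81 ≡ 3; 3^8 ≡ 3² = 9 ≡ 9. Multiply: 3^9 = 3^8 × 3^1 ≡ 9 × 3 (mod 13): 9 × 3 = 27 ≡ 1. So 3^9 ≡ 1 (mod 13).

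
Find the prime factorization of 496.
2^4 × 31

Divide by primes starting from smallest:
496 ÷ 2 = 248
248 ÷ 2 = 124
124 ÷ 2 = 62
62 ÷ 2 = 31
31 ÷ 31 = 1

496 = 2^4 × 31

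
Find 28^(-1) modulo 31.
10

Using Extended Euclidean Algorithm:
gcd(28, 31) = 1
Bezout coefficients: 28 × 10 + 31 × -9 = 1
So 28 × 10 ≡ 1 (mod 31)
The inverse is 10 mod 31 = 10
Verification: 28 × 10 = 280 = 9 × 31 + 1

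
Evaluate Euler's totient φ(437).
396

Prime factorization: 437 = 19 × 23
Using the formula φ(n) = n × Π(1 - 1/p) for each prime factor p:
φ(437) = 437 × (1 - 1/19) × (1 - 1/23)
φ(437) = 396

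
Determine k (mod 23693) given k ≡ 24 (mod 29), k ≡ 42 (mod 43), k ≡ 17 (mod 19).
17801

Using the Chinese Remainder Theorem:
M = product of moduli = 23693
For equation 1: M_1 = 817, 817 ≡ 5 (mod 29), inverse of 817 mod 29 is 6 (check: 5 × 6 = 30 ≡ 1 (mod 29))
For equation 2: M_2 = 551, 551 ≡ 35 (mod 43), inverse of 551 mod 43 is 16 (check: 35 × 16 = 560 ≡ 1 (mod 43))
For equation 3: M_3 = 1247, 1247 ≡ 12 (mod 19), inverse of 1247 mod 19 is 8 (check: 12 × 8 = 96 ≡ 1 (mod 19))
Combine: k ≡ Σ r_i×M_i×(M_i⁻¹ mod m_i) = 24×817×6 + 42×551×16 + 17×1247×8 = 117648 + 370272 + 169592 = 657512
657512 mod 23693 = 17801
k ≡ 17801 (mod 23693)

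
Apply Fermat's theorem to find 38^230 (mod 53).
By Fermat: 38^{52} ≡ 1 (mod 53). 230 = 4×52 + 22. So 38^{230} ≡ 38^{22} ≡ 16 (mod 53)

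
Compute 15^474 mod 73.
Using Fermat: 15^{72} ≡ 1 (mod 73). 474 ≡ 42 (mod 72). So 15^{474} ≡ 15^{42} ≡ 3 (mod 73)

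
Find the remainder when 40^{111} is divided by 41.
By Fermat: 40^{40} ≡ 1 (mod 41). 111 = 2×40 + 31. So 40^{111} ≡ 40^{31} ≡ 40 (mod 41)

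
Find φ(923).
840

Prime factorization: 923 = 13 × 71
Using the formula φ(n) = n × Π(1 - 1/p) for each prime factor p:
φ(923) = 923 × (1 - 1/13) × (1 - 1/71)
φ(923) = 840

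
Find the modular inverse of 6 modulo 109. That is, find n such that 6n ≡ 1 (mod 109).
91

Using Extended Euclidean Algorithm:
gcd(6, 109) = 1
Bezout coefficients: 6 × -18 + 109 × 1 = 1
So 6 × -18 ≡ 1 (mod 109)
The inverse is -18 mod 109 = 91
Verification: 6 × 91 = 546 = 5 × 109 + 1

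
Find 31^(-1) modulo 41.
4

Using Extended Euclidean Algorithm:
gcd(31, 41) = 1
Bezout coefficients: 31 × 4 + 41 × -3 = 1
So 31 × 4 ≡ 1 (mod 41)
The inverse is 4 mod 41 = 4
Verification: 31 × 4 = 124 = 3 × 41 + 1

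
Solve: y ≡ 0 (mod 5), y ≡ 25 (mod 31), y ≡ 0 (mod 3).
M = 5 × 31 × 3 = 465. M₁ = 93, y₁ ≡ 2 (mod 5). M₂ = 15, y₂ ≡ 29 (mod 31). M₃ = 155, y₃ ≡ 2 (mod 3). y = 0×93×2 + 25×15×29 + 0×155×2 ≡ 180 (mod 465)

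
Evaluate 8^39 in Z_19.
Using Fermat: 8^{18} ≡ 1 (mod 19). 39 ≡ 3 (mod 18). So 8^{39} ≡ 8^{3} ≡ 18 (mod 19)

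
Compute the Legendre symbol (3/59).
(3/59) = 3^{29} mod 59 = 1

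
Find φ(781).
700

Prime factorization: 781 = 11 × 71
Using the formula φ(n) = n × Π(1 - 1/p) for each prime factor p:
φ(781) = 781 × (1 - 1/11) × (1 - 1/71)
φ(781) = 700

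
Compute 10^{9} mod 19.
18

Using successive squaring:
Binary expansion of 9: 1001
Powers of 10 mod 19 (each is the square of the previous):
  10^1 ≡ 10 (mod 19)
  10^2 ≡ 10² = 100 ≡ 5 (mod 19)
  10^4 ≡ 5² = 25 ≡ 6 (mod 19)
  10^8 ≡ 6² = 36 ≡ 17 (mod 19)
9 = 8 + 1, so 10^9 = 10^8 × 10^1 ≡ 17 × 10 (mod 19)
Multiplying step by step:
  17 × 10 = 170 ≡ 18 (mod 19)
Result: 10^9 ≡ 18 (mod 19)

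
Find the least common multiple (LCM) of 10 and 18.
90

First find GCD(10, 18) using the Euclidean algorithm:
10 = 0 × 18 + 10
18 = 1 × 10 + 8
10 = 1 × 8 + 2
8 = 4 × 2 + 0
GCD(10, 18) = 2

LCM formula: LCM(a, b) = (a × b) / GCD(a, b)
LCM(10, 18) = (10 × 18) / 2
LCM(10, 18) = 180 / 2
LCM(10, 18) = 90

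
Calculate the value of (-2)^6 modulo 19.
(-2) ≡ 17 (mod 19). 6 = 4 + 2 (binary 110). Repeated squaring mod 19: 17^1 ≡ 17; 17^2 ≡ 17² = 289 ≡ 4; 17^4 ≡ 4² = 16 ≡ 16. Multiply: (-2)^6 ≡ 17^4 × 17^2 ≡ 16 × 4 (mod 19): 16 × 4 = 64 ≡ 7. So (-2)^6 ≡ 7 (mod 19).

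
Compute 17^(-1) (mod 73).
17^(-1) ≡ 43 (mod 73). Verification: 17 × 43 = 731 ≡ 1 (mod 73)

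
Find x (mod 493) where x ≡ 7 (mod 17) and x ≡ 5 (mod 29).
M = 17 × 29 = 493. M₁ = 29, y₁ ≡ 10 (mod 17). M₂ = 17, y₂ ≡ 12 (mod 29). x = 7×29×10 + 5×17×12 ≡ 92 (mod 493)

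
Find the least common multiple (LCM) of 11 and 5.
55

First find GCD(11, 5) using the Euclidean algorithm:
11 = 2 × 5 + 1
5 = 5 × 1 + 0
GCD(11, 5) = 1

LCM formula: LCM(a, b) = (a × b) / GCD(a, b)
LCM(11, 5) = (11 × 5) / 1
LCM(11, 5) = 55 / 1
LCM(11, 5) = 55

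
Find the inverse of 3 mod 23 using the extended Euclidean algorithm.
Extended GCD: 3(8) + 23(-1) = 1. So 3^(-1) ≡ 8 ≡ 8 (mod 23). Verify: 3 × 8 = 24 ≡ 1 (mod 23)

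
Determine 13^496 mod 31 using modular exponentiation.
Using Fermat: 13^{30} ≡ 1 (mod 31). 496 ≡ 16 (mod 30). So 13^{496} ≡ 13^{16} ≡ 18 (mod 31)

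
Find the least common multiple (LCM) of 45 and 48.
720

First find GCD(45, 48) using the Euclidean algorithm:
45 = 0 × 48 + 45
48 = 1 × 45 + 3
45 = 15 × 3 + 0
GCD(45, 48) = 3

LCM formula: LCM(a, b) = (a × b) / GCD(a, b)
LCM(45, 48) = (45 × 48) / 3
LCM(45, 48) = 2160 / 3
LCM(45, 48) = 720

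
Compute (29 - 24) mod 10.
5

(29 - 24) = 5
5 mod 10 = 5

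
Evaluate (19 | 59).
(19/59) = 19^{29} mod 59 = 1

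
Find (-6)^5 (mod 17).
(-6) ≡ 11 (mod 17). 5 = 4 + 1 (binary 101). Repeated squaring mod 17: 11^1 ≡ 11; 11^2 ≡ 11² = 121 ≡ 2; 11^4 ≡ 2² = 4 ≡ 4. Multiply: (-6)^5 ≡ 11^4 × 11^1 ≡ 4 × 11 (mod 17): 4 × 11 = 44 ≡ 10. So (-6)^5 ≡ 10 (mod 17).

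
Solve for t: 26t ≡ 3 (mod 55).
53

Since gcd(26, 55) = 1 divides 3, a solution exists.
Multiply both sides by the inverse of 26 mod 55:
  26^(-1) mod 55 = 36
  x ≡ 36 × 3 ≡ 108 ≡ 53 (mod 55)
Verification: 26 × 53 = 1378 = 25 × 55 + 3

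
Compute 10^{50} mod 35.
30

Using successive squaring:
Binary expansion of 50: 110010
Powers of 10 mod 35 (each is the square of the previous):
  10^1 ≡ 10 (mod 35)
  10^2 ≡ 10² = 100 ≡ 30 (mod 35)
  10^4 ≡ 30² = 900 ≡ 25 (mod 35)
  10^8 ≡ 25² = 625 ≡ 30 (mod 35)
  10^16 ≡ 30² = 900 ≡ 25 (mod 35)
  10^32 ≡ 25² = 625 ≡ 30 (mod 35)
50 = 32 + 16 + 2, so 10^50 = 10^32 × 10^16 × 10^2 ≡ 30 × 25 × 30 (mod 35)
Multiplying step by step:
  30 × 25 = 750 ≡ 15 (mod 35)
  15 × 30 = 450 ≡ 30 (mod 35)
Result: 10^50 ≡ 30 (mod 35)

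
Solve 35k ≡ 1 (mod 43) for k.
16

Using Extended Euclidean Algorithm:
gcd(35, 43) = 1
Bezout coefficients: 35 × 16 + 43 × -13 = 1
So 35 × 16 ≡ 1 (mod 43)
The inverse is 16 mod 43 = 16
Verification: 35 × 16 = 560 = 13 × 43 + 1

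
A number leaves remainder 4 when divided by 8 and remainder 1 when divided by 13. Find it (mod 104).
M = 8 × 13 = 104. M₁ = 13, y₁ ≡ 5 (mod 8). M₂ = 8, y₂ ≡ 5 (mod 13). r = 4×13×5 + 1×8×5 ≡ 92 (mod 104)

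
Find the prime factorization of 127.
127

Divide by primes starting from smallest:
127 ÷ 127 = 1

127 = 127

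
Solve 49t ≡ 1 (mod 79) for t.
50

Using Extended Euclidean Algorithm:
gcd(49, 79) = 1
Bezout coefficients: 49 × -29 + 79 × 18 = 1
So 49 × -29 ≡ 1 (mod 79)
The inverse is -29 mod 79 = 50
Verification: 49 × 50 = 2450 = 31 × 79 + 1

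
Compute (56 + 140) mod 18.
16

(56 + 140) = 196
196 mod 18 = 16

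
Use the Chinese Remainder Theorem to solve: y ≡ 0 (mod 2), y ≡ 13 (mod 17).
30

Using the Chinese Remainder Theorem:
M = product of moduli = 34
For equation 1: M_1 = 17, 17 ≡ 1 (mod 2), inverse of 17 mod 2 is 1 (check: 1 × 1 = 1 ≡ 1 (mod 2))
For equation 2: M_2 = 2, 2 ≡ 2 (mod 17), inverse of 2 mod 17 is 9 (check: 2 × 9 = 18 ≡ 1 (mod 17))
Combine: y ≡ Σ r_i×M_i×(M_i⁻¹ mod m_i) = 0×17×1 + 13×2×9 = 0 + 234 = 234
234 mod 34 = 30
y ≡ 30 (mod 34)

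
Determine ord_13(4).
Powers of 4 mod 13: 4^1≡4, 4^2≡3, 4^3≡12, 4^4≡9, 4^5≡10, 4^6≡1. Order = 6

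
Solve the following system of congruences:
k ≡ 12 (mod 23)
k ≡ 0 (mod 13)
104

Using the Chinese Remainder Theorem:
M = product of moduli = 299
For equation 1: M_1 = 13, 13 ≡ 13 (mod 23), inverse of 13 mod 23 is 16 (check: 13 × 16 = 208 ≡ 1 (mod 23))
For equation 2: M_2 = 23, 23 ≡ 10 (mod 13), inverse of 23 mod 13 is 4 (check: 10 × 4 = 40 ≡ 1 (mod 13))
Combine: k ≡ Σ r_i×M_i×(M_i⁻¹ mod m_i) = 12×13×16 + 0×23×4 = 2496 + 0 = 2496
2496 mod 299 = 104
k ≡ 104 (mod 299)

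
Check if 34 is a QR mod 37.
By Euler's criterion: 34^{18} ≡ 1 (mod 37). Since this equals 1, 34 is a QR.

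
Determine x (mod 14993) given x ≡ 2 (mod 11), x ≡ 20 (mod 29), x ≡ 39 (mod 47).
4457

Using the Chinese Remainder Theorem:
M = product of moduli = 14993
For equation 1: M_1 = 1363, 1363 ≡ 10 (mod 11), inverse of 1363 mod 11 is 10 (check: 10 × 10 = 100 ≡ 1 (mod 11))
For equation 2: M_2 = 517, 517 ≡ 24 (mod 29), inverse of 517 mod 29 is 23 (check: 24 × 23 = 552 ≡ 1 (mod 29))
For equation 3: M_3 = 319, 319 ≡ 37 (mod 47), inverse of 319 mod 47 is 14 (check: 37 × 14 = 518 ≡ 1 (mod 47))
Combine: x ≡ Σ r_i×M_i×(M_i⁻¹ mod m_i) = 2×1363×10 + 20×517×23 + 39×319×14 = 27260 + 237820 + 174174 = 439254
439254 mod 14993 = 4457
x ≡ 4457 (mod 14993)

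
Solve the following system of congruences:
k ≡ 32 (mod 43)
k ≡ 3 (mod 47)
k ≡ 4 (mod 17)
12975

Using the Chinese Remainder Theorem:
M = product of moduli = 34357
For equation 1: M_1 = 799, 799 ≡ 25 (mod 43), inverse of 799 mod 43 is 31 (check: 25 × 31 = 775 ≡ 1 (mod 43))
For equation 2: M_2 = 731, 731 ≡ 26 (mod 47), inverse of 731 mod 47 is 38 (check: 26 × 38 = 988 ≡ 1 (mod 47))
For equation 3: M_3 = 2021, 2021 ≡ 15 (mod 17), inverse of 2021 mod 17 is 8 (check: 15 × 8 = 120 ≡ 1 (mod 17))
Combine: k ≡ Σ r_i×M_i×(M_i⁻¹ mod m_i) = 32×799×31 + 3×731×38 + 4×2021×8 = 792608 + 83334 + 64672 = 940614
940614 mod 34357 = 12975
k ≡ 12975 (mod 34357)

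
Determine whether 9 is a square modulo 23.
By Euler's criterion: 9^{11} ≡ 1 (mod 23). Since this equals 1, 9 is a QR.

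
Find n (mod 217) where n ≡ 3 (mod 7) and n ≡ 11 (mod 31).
M = 7 × 31 = 217. M₁ = 31, y₁ ≡ 5 (mod 7). M₂ = 7, y₂ ≡ 9 (mod 31). n = 3×31×5 + 11×7×9 ≡ 73 (mod 217)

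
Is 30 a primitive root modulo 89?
Yes

To verify, check if 30^(88/q) ≢ 1 (mod 89) for each prime divisor q of 88
Divisors of 88 = 88: [1, 2, 4, 8, 11, 22, 44, 88]
  30^(88/2) = 30^44 ≡ 88 (mod 89)
  30^(88/11) = 30^8 ≡ 32 (mod 89)
Conclusion: 30 is a primitive root modulo 89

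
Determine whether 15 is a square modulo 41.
By Euler's criterion: 15^{20} ≡ 40 (mod 41). Since this equals -1 (≡ 40), 15 is not a QR.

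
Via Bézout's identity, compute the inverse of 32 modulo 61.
Extended GCD: 32(21) + 61(-11) = 1. So 32^(-1) ≡ 21 ≡ 21 (mod 61). Verify: 32 × 21 = 672 ≡ 1 (mod 61)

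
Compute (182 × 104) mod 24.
16

(182 × 104) = 18928
18928 mod 24 = 16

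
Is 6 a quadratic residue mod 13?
By Euler's criterion: 6^{6} ≡ 12 (mod 13). Since this equals -1 (≡ 12), 6 is not a QR.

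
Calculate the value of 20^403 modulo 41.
Using Fermat: 20^{40} ≡ 1 (mod 41). 403 ≡ 3 (mod 40). So 20^{403} ≡ 20^{3} ≡ 5 (mod 41)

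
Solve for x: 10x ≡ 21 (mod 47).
35

Since gcd(10, 47) = 1 divides 21, a solution exists.
Multiply both sides by the inverse of 10 mod 47:
  10^(-1) mod 47 = 33
  x ≡ 33 × 21 ≡ 693 ≡ 35 (mod 47)
Verification: 10 × 35 = 350 = 7 × 47 + 21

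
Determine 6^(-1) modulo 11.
6^(-1) ≡ 2 (mod 11). Verification: 6 × 2 = 12 ≡ 1 (mod 11)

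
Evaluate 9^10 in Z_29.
10 = 8 + 2 (binary 1010). Repeated squaring mod 29: 9^1 ≡ 9; 9^2 ≡ 9² = 81 ≡ 23; 9^4 ≡ 23² = 529 ≡ 7; 9^8 ≡ 7² = 49 ≡ 20. Multiply: 9^10 = 9^8 × 9^2 ≡ 20 × 23 (mod 29): 20 × 23 = 460 ≡ 25. So 9^10 ≡ 25 (mod 29).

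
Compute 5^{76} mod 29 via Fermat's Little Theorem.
23

By Fermat's Little Theorem, a^(p-1) ≡ 1 (mod p) for prime p and gcd(a, p) = 1
Here p = 29, so 5^28 ≡ 1 (mod 29)
We can reduce the exponent: 76 mod 28 = 20
So 5^76 ≡ 5^20 (mod 29)
Computing: 5^20 mod 29 = 23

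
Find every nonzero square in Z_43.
QRs mod 43: {1, 4, 6, 9, 10, 11, 13, 14, 15, 16, 17, 21, 23, 24, 25, 31, 35, 36, 38, 40, 41}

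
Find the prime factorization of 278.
2 × 139

Divide by primes starting from smallest:
278 ÷ 2 = 139
139 ÷ 139 = 1

278 = 2 × 139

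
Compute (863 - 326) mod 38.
5

(863 - 326) = 537
537 mod 38 = 5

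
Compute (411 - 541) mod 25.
20

(411 - 541) = -130
-130 mod 25 = 20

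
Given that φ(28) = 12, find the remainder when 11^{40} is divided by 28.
By Euler: 11^{12} ≡ 1 (mod 28) since gcd(11, 28) = 1. 40 = 3×12 + 4. So 11^{40} ≡ 11^{4} ≡ 25 (mod 28)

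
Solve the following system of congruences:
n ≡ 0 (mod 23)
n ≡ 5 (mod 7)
138

Using the Chinese Remainder Theorem:
M = product of moduli = 161
For equation 1: M_1 = 7, 7 ≡ 7 (mod 23), inverse of 7 mod 23 is 10 (check: 7 × 10 = 70 ≡ 1 (mod 23))
For equation 2: M_2 = 23, 23 ≡ 2 (mod 7), inverse of 23 mod 7 is 4 (check: 2 × 4 = 8 ≡ 1 (mod 7))
Combine: n ≡ Σ r_i×M_i×(M_i⁻¹ mod m_i) = 0×7×10 + 5×23×4 = 0 + 460 = 460
460 mod 161 = 138
n ≡ 138 (mod 161)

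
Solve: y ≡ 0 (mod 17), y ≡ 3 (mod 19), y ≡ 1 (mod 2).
M = 17 × 19 × 2 = 646. M₁ = 38, y₁ ≡ 13 (mod 17). M₂ = 34, y₂ ≡ 14 (mod 19). M₃ = 323, y₃ ≡ 1 (mod 2). y = 0×38×13 + 3×34×14 + 1×323×1 ≡ 459 (mod 646)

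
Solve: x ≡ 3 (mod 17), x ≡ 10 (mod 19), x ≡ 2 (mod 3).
M = 17 × 19 × 3 = 969. M₁ = 57, y₁ ≡ 3 (mod 17). M₂ = 51, y₂ ≡ 3 (mod 19). M₃ = 323, y₃ ≡ 2 (mod 3). x = 3×57×3 + 10×51×3 + 2×323×2 ≡ 428 (mod 969)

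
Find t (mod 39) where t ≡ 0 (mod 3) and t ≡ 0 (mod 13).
M = 3 × 13 = 39. M₁ = 13, y₁ ≡ 1 (mod 3). M₂ = 3, y₂ ≡ 9 (mod 13). t = 0×13×1 + 0×3×9 ≡ 0 (mod 39)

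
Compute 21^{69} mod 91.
21

Using successive squaring:
Binary expansion of 69: 1000101
Powers of 21 mod 91 (each is the square of the previous):
  21^1 ≡ 21 (mod 91)
  21^2 ≡ 21² = 441 ≡ 77 (mod 91)
  21^4 ≡ 77² = 5929 ≡ 14 (mod 91)
  21^8 ≡ 14² = 196 ≡ 14 (mod 91)
  21^16 ≡ 14² = 196 ≡ 14 (mod 91)
  21^32 ≡ 14² = 196 ≡ 14 (mod 91)
  21^64 ≡ 14² = 196 ≡ 14 (mod 91)
69 = 64 + 4 + 1, so 21^69 = 21^64 × 21^4 × 21^1 ≡ 14 × 14 × 21 (mod 91)
Multiplying step by step:
  14 × 14 = 196 ≡ 14 (mod 91)
  14 × 21 = 294 ≡ 21 (mod 91)
Result: 21^69 ≡ 21 (mod 91)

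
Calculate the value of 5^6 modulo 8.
6 = 4 + 2 (binary 110). Repeated squaring mod 8: 5^1 ≡ 5; 5^2 ≡ 5² = 25 ≡ 1; 5^4 ≡ 1² = 1 ≡ 1. Multiply: 5^6 = 5^4 × 5^2 ≡ 1 × 1 (mod 8): 1 × 1 = 1 ≡ 1. So 5^6 ≡ 1 (mod 8).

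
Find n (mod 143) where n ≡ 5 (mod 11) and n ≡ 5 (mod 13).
M = 11 × 13 = 143. M₁ = 13, y₁ ≡ 6 (mod 11). M₂ = 11, y₂ ≡ 6 (mod 13). n = 5×13×6 + 5×11×6 ≡ 5 (mod 143)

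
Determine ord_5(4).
Powers of 4 mod 5: 4^1≡4, 4^2≡1. Order = 2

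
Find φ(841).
812

Prime factorization: 841 = 29^2
Using the formula φ(n) = n × Π(1 - 1/p) for each prime factor p:
φ(841) = 841 × (1 - 1/29)
φ(841) = 812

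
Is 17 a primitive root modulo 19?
No

To verify, check if 17^(18/q) ≢ 1 (mod 19) for each prime divisor q of 18
Divisors of 18 = 18: [1, 2, 3, 6, 9, 18]
  17^(18/2) = 17^9 ≡ 1 (mod 19)
  17^(18/3) = 17^6 ≡ 7 (mod 19)
Conclusion: 17 is not a primitive root modulo 19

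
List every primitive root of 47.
Primitive roots mod 47: {5, 10, 11, 13, 15, 19, 20, 22, 23, 26, 29, 30, 31, 33, 35, 38, 39, 40, 41, 43, 44, 45}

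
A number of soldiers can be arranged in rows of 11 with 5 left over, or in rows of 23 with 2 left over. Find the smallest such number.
M = 11 × 23 = 253. M₁ = 23, y₁ ≡ 1 (mod 11). M₂ = 11, y₂ ≡ 21 (mod 23). x = 5×23×1 + 2×11×21 ≡ 71 (mod 253). The smallest positive such number is 71.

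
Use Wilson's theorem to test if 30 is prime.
(29)! mod 30 = 0. Since 0 ≢ -1 (mod 30), 30 is not prime.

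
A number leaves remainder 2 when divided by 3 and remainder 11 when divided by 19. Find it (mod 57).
M = 3 × 19 = 57. M₁ = 19, y₁ ≡ 1 (mod 3). M₂ = 3, y₂ ≡ 13 (mod 19). m = 2×19×1 + 11×3×13 ≡ 11 (mod 57)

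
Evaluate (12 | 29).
(12/29) = 12^{14} mod 29 = -1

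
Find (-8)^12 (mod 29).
Using repeated squaring. (-8) ≡ 21 (mod 29). 12 = 8 + 4 (binary 1100). Repeated squaring mod 29: 21^1 ≡ 21; 21^2 ≡ 21² = 441 ≡ 6; 21^4 ≡ 6² = 36 ≡ 7; 21^8 ≡ 7² = 49 ≡ 20. Multiply: (-8)^12 ≡ 21^8 × 21^4 ≡ 20 × 7 (mod 29): 20 × 7 = 140 ≡ 24. So (-8)^12 ≡ 24 (mod 29).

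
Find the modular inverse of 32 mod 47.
32^(-1) ≡ 25 (mod 47). Verification: 32 × 25 = 800 ≡ 1 (mod 47)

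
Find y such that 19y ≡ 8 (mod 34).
4

Since gcd(19, 34) = 1 divides 8, a solution exists.
Multiply both sides by the inverse of 19 mod 34:
  19^(-1) mod 34 = 9
  x ≡ 9 × 8 ≡ 72 ≡ 4 (mod 34)
Verification: 19 × 4 = 76 = 2 × 34 + 8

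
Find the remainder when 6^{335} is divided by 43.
By Fermat: 6^{42} ≡ 1 (mod 43). 335 = 7×42 + 41. So 6^{335} ≡ 6^{41} ≡ 36 (mod 43)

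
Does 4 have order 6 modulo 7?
p - 1 = 6 has prime divisors 2, 3. Check 4^(6/q) mod 7 for each: 4^(6/2) = 4^3 ≡ 1, 4^(6/3) = 4^2 ≡ 2 (mod 7). Since 4^3 ≡ 1 (mod 7), the order of 4 divides 3 (in fact the order is 3) ≠ 6, so it is not a primitive root.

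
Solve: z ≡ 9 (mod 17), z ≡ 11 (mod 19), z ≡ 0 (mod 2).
M = 17 × 19 × 2 = 646. M₁ = 38, y₁ ≡ 13 (mod 17). M₂ = 34, y₂ ≡ 14 (mod 19). M₃ = 323, y₃ ≡ 1 (mod 2). z = 9×38×13 + 11×34×14 + 0×323×1 ≡ 638 (mod 646)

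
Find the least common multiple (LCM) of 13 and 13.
13

First find GCD(13, 13) using the Euclidean algorithm:
13 = 1 × 13 + 0
GCD(13, 13) = 13

LCM formula: LCM(a, b) = (a × b) / GCD(a, b)
LCM(13, 13) = (13 × 13) / 13
LCM(13, 13) = 169 / 13
LCM(13, 13) = 13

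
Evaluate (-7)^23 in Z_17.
Using Fermat: (-7)^{16} ≡ 1 (mod 17). 23 ≡ 7 (mod 16). So (-7)^{23} ≡ (-7)^{7} ≡ 5 (mod 17)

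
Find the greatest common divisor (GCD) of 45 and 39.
3

Using the Euclidean algorithm:
45 = 1 × 39 + 6
39 = 6 × 6 + 3
6 = 2 × 3 + 0

GCD(45, 39) = 3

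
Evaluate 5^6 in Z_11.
6 = 4 + 2 (binary 110). Repeated squaring mod 11: 5^1 ≡ 5; 5^2 ≡ 5² = 25 ≡ 3; 5^4 ≡ 3² = 9 ≡ 9. Multiply: 5^6 = 5^4 × 5^2 ≡ 9 × 3 (mod 11): 9 × 3 = 27 ≡ 5. So 5^6 ≡ 5 (mod 11).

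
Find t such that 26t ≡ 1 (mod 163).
26^(-1) ≡ 69 (mod 163). Verification: 26 × 69 = 1794 ≡ 1 (mod 163)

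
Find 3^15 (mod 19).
Using repeated squaring. 15 = 8 + 4 + 2 + 1 (binary 1111). Repeated squaring mod 19: 3^1 ≡ 3; 3^2 ≡ 3² = 9 ≡ 9; 3^4 ≡ 9² = 81 ≡ 5; 3^8 ≡ 5² = 25 ≡ 6. Multiply: 3^15 = 3^8 × 3^4 × 3^2 × 3^1 ≡ 6 × 5 × 9 × 3 (mod 19): 6 × 5 = 30 ≡ 11; 11 × 9 = 99 ≡ 4; 4 × 3 = 12 ≡ 12. So 3^15 ≡ 12 (mod 19).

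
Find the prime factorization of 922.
2 × 461

Divide by primes starting from smallest:
922 ÷ 2 = 461
461 ÷ 461 = 1

922 = 2 × 461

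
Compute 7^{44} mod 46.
1

Using successive squaring:
Binary expansion of 44: 101100
Powers of 7 mod 46 (each is the square of the previous):
  7^1 ≡ 7 (mod 46)
  7^2 ≡ 7² = 49 ≡ 3 (mod 46)
  7^4 ≡ 3² = 9 ≡ 9 (mod 46)
  7^8 ≡ 9² = 81 ≡ 35 (mod 46)
  7^16 ≡ 35² = 1225 ≡ 29 (mod 46)
  7^32 ≡ 29² = 841 ≡ 13 (mod 46)
44 = 32 + 8 + 4, so 7^44 = 7^32 × 7^8 × 7^4 ≡ 13 × 35 × 9 (mod 46)
Multiplying step by step:
  13 × 35 = 455 ≡ 41 (mod 46)
  41 × 9 = 369 ≡ 1 (mod 46)
Result: 7^44 ≡ 1 (mod 46)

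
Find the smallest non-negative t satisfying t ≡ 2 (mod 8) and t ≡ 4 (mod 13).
M = 8 × 13 = 104. M₁ = 13, y₁ ≡ 5 (mod 8). M₂ = 8, y₂ ≡ 5 (mod 13). t = 2×13×5 + 4×8×5 ≡ 82 (mod 104)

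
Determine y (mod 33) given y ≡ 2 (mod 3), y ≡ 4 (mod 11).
26

Using the Chinese Remainder Theorem:
M = product of moduli = 33
For equation 1: M_1 = 11, 11 ≡ 2 (mod 3), inverse of 11 mod 3 is 2 (check: 2 × 2 = 4 ≡ 1 (mod 3))
For equation 2: M_2 = 3, 3 ≡ 3 (mod 11), inverse of 3 mod 11 is 4 (check: 3 × 4 = 12 ≡ 1 (mod 11))
Combine: y ≡ Σ r_i×M_i×(M_i⁻¹ mod m_i) = 2×11×2 + 4×3×4 = 44 + 48 = 92
92 mod 33 = 26
y ≡ 26 (mod 33)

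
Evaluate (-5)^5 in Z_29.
(-5) ≡ 24 (mod 29). 5 = 4 + 1 (binary 101). Repeated squaring mod 29: 24^1 ≡ 24; 24^2 ≡ 24² = 576 ≡ 25; 24^4 ≡ 25² = 625 ≡ 16. Multiply: (-5)^5 ≡ 24^4 × 24^1 ≡ 16 × 24 (mod 29): 16 × 24 = 384 ≡ 7. So (-5)^5 ≡ 7 (mod 29).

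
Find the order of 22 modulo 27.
Powers of 22 mod 27: 22^1≡22, 22^2≡25, 22^3≡10, 22^4≡4, 22^5≡7, 22^6≡19, 22^7≡13, 22^8≡16, 22^9≡1. Order = 9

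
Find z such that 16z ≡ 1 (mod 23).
16^(-1) ≡ 13 (mod 23). Verification: 16 × 13 = 208 ≡ 1 (mod 23)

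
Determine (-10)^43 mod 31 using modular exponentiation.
Using Fermat: (-10)^{30} ≡ 1 (mod 31). 43 ≡ 13 (mod 30). So (-10)^{43} ≡ (-10)^{13} ≡ 22 (mod 31)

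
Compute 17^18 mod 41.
Using repeated squaring. 18 = 16 + 2 (binary 10010). Repeated squaring mod 41: 17^1 ≡ 17; 17^2 ≡ 17² = 289 ≡ 2; 17^4 ≡ 2² = 4 ≡ 4; 17^8 ≡ 4² = 16 ≡ 16; 17^16 ≡ 16² = 256 ≡ 10. Multiply: 17^18 = 17^16 × 17^2 ≡ 10 × 2 (mod 41): 10 × 2 = 20 ≡ 20. So 17^18 ≡ 20 (mod 41).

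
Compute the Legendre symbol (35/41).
(35/41) = 35^{20} mod 41 = -1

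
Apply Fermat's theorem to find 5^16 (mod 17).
By Fermat's Little Theorem, 5^{16} ≡ 1 (mod 17) since 17 is prime and gcd(5, 17) = 1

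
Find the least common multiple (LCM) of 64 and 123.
7872

First find GCD(64, 123) using the Euclidean algorithm:
64 = 0 × 123 + 64
123 = 1 × 64 + 59
64 = 1 × 59 + 5
59 = 11 × 5 + 4
5 = 1 × 4 + 1
4 = 4 × 1 + 0
GCD(64, 123) = 1

LCM formula: LCM(a, b) = (a × b) / GCD(a, b)
LCM(64, 123) = (64 × 123) / 1
LCM(64, 123) = 7872 / 1
LCM(64, 123) = 7872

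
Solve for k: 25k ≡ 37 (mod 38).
3

Since gcd(25, 38) = 1 divides 37, a solution exists.
Multiply both sides by the inverse of 25 mod 38:
  25^(-1) mod 38 = 35
  x ≡ 35 × 37 ≡ 1295 ≡ 3 (mod 38)
Verification: 25 × 3 = 75 = 1 × 38 + 37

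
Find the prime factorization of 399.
3 × 7 × 19

Divide by primes starting from smallest:
399 ÷ 3 = 133
133 ÷ 7 = 19
19 ÷ 19 = 1

399 = 3 × 7 × 19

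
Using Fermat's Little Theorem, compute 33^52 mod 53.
By Fermat's Little Theorem, 33^{52} ≡ 1 (mod 53) since 53 is prime and gcd(33, 53) = 1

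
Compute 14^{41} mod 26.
14

Using successive squaring:
Binary expansion of 41: 101001
Powers of 14 mod 26 (each is the square of the previous):
  14^1 ≡ 14 (mod 26)
  14^2 ≡ 14² = 196 ≡ 14 (mod 26)
  14^4 ≡ 14² = 196 ≡ 14 (mod 26)
  14^8 ≡ 14² = 196 ≡ 14 (mod 26)
  14^16 ≡ 14² = 196 ≡ 14 (mod 26)
  14^32 ≡ 14² = 196 ≡ 14 (mod 26)
41 = 32 + 8 + 1, so 14^41 = 14^32 × 14^8 × 14^1 ≡ 14 × 14 × 14 (mod 26)
Multiplying step by step:
  14 × 14 = 196 ≡ 14 (mod 26)
  14 × 14 = 196 ≡ 14 (mod 26)
Result: 14^41 ≡ 14 (mod 26)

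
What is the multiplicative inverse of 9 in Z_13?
3

Using Extended Euclidean Algorithm:
gcd(9, 13) = 1
Bezout coefficients: 9 × 3 + 13 × -2 = 1
So 9 × 3 ≡ 1 (mod 13)
The inverse is 3 mod 13 = 3
Verification: 9 × 3 = 27 = 2 × 13 + 1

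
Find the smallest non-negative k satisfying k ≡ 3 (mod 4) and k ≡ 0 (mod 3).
M = 4 × 3 = 12. M₁ = 3, y₁ ≡ 3 (mod 4). M₂ = 4, y₂ ≡ 1 (mod 3). k = 3×3×3 + 0×4×1 ≡ 3 (mod 12)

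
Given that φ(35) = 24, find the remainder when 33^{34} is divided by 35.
By Euler: 33^{24} ≡ 1 (mod 35) since gcd(33, 35) = 1. 34 = 1×24 + 10. So 33^{34} ≡ 33^{10} ≡ 9 (mod 35)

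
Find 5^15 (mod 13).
Using Fermat: 5^{12} ≡ 1 (mod 13). 15 ≡ 3 (mod 12). So 5^{15} ≡ 5^{3} ≡ 8 (mod 13)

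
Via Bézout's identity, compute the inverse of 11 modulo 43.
Extended GCD: 11(4) + 43(-1) = 1. So 11^(-1) ≡ 4 ≡ 4 (mod 43). Verify: 11 × 4 = 44 ≡ 1 (mod 43)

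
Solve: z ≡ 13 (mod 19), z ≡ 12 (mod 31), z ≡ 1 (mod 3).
M = 19 × 31 × 3 = 1767. M₁ = 93, y₁ ≡ 9 (mod 19). M₂ = 57, y₂ ≡ 6 (mod 31). M₃ = 589, y₃ ≡ 1 (mod 3). z = 13×93×9 + 12×57×6 + 1×589×1 ≡ 1438 (mod 1767)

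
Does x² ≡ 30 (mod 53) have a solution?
By Euler's criterion: 30^{26} ≡ 52 (mod 53). Since this equals -1 (≡ 52), 30 is not a QR.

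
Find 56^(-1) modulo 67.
6

Using Extended Euclidean Algorithm:
gcd(56, 67) = 1
Bezout coefficients: 56 × 6 + 67 × -5 = 1
So 56 × 6 ≡ 1 (mod 67)
The inverse is 6 mod 67 = 6
Verification: 56 × 6 = 336 = 5 × 67 + 1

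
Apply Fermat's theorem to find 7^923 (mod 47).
By Fermat: 7^{46} ≡ 1 (mod 47). 923 ≡ 3 (mod 46). So 7^{923} ≡ 7^{3} ≡ 14 (mod 47)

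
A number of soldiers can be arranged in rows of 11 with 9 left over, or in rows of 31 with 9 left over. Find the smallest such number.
M = 11 × 31 = 341. M₁ = 31, y₁ ≡ 5 (mod 11). M₂ = 11, y₂ ≡ 17 (mod 31). k = 9×31×5 + 9×11×17 ≡ 9 (mod 341). The smallest positive such number is 9.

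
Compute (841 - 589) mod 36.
0

(841 - 589) = 252
252 mod 36 = 0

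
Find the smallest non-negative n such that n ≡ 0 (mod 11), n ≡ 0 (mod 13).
0

Using the Chinese Remainder Theorem:
M = product of moduli = 143
For equation 1: M_1 = 13, 13 ≡ 2 (mod 11), inverse of 13 mod 11 is 6 (check: 2 × 6 = 12 ≡ 1 (mod 11))
For equation 2: M_2 = 11, 11 ≡ 11 (mod 13), inverse of 11 mod 13 is 6 (check: 11 × 6 = 66 ≡ 1 (mod 13))
Combine: n ≡ Σ r_i×M_i×(M_i⁻¹ mod m_i) = 0×13×6 + 0×11×6 = 0 + 0 = 0
0 mod 143 = 0
n ≡ 0 (mod 143)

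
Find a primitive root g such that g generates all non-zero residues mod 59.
p - 1 = 58 has prime divisors 2, 29. h is a primitive root mod 59 iff h^(58/q) ≢ 1 (mod 59) for each such q.
h = 2: 2^29 ≡ 58, 2^2 ≡ 4 (mod 59); none is 1, so 2 has order 58 and is a primitive root.
The smallest primitive root mod 59 is g = 2.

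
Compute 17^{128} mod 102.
85

Using successive squaring:
Binary expansion of 128: 10000000
Powers of 17 mod 102 (each is the square of the previous):
  17^1 ≡ 17 (mod 102)
  17^2 ≡ 17² = 289 ≡ 85 (mod 102)
  17^4 ≡ 85² = 7225 ≡ 85 (mod 102)
  17^8 ≡ 85² = 7225 ≡ 85 (mod 102)
  17^16 ≡ 85² = 7225 ≡ 85 (mod 102)
  17^32 ≡ 85² = 7225 ≡ 85 (mod 102)
  17^64 ≡ 85² = 7225 ≡ 85 (mod 102)
  17^128 ≡ 85² = 7225 ≡ 85 (mod 102)
128 is a power of 2, so 17^128 is the last square: ≡ 85 (mod 102)
Result: 17^128 ≡ 85 (mod 102)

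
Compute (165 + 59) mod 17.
3

(165 + 59) = 224
224 mod 17 = 3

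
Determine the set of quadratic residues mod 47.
QRs mod 47: {1, 2, 3, 4, 6, 7, 8, 9, 12, 14, 16, 17, 18, 21, 24, 25, 27, 28, 32, 34, 36, 37, 42}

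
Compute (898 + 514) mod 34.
18

(898 + 514) = 1412
1412 mod 34 = 18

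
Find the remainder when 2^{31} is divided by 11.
By Fermat: 2^{10} ≡ 1 (mod 11). 31 = 3×10 + 1. So 2^{31} ≡ 2^{1} ≡ 2 (mod 11)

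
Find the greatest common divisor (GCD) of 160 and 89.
1

Using the Euclidean algorithm:
160 = 1 × 89 + 71
89 = 1 × 71 + 18
71 = 3 × 18 + 17
18 = 1 × 17 + 1
17 = 17 × 1 + 0

GCD(160, 89) = 1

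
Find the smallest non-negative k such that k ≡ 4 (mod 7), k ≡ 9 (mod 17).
60

Using the Chinese Remainder Theorem:
M = product of moduli = 119
For equation 1: M_1 = 17, 17 ≡ 3 (mod 7), inverse of 17 mod 7 is 5 (check: 3 × 5 = 15 ≡ 1 (mod 7))
For equation 2: M_2 = 7, 7 ≡ 7 (mod 17), inverse of 7 mod 17 is 5 (check: 7 × 5 = 35 ≡ 1 (mod 17))
Combine: k ≡ Σ r_i×M_i×(M_i⁻¹ mod m_i) = 4×17×5 + 9×7×5 = 340 + 315 = 655
655 mod 119 = 60
k ≡ 60 (mod 119)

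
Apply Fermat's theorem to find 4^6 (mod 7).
By Fermat's Little Theorem, 4^{6} ≡ 1 (mod 7) since 7 is prime and gcd(4, 7) = 1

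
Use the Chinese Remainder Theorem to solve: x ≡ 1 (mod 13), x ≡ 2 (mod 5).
27

Using the Chinese Remainder Theorem:
M = product of moduli = 65
For equation 1: M_1 = 5, 5 ≡ 5 (mod 13), inverse of 5 mod 13 is 8 (check: 5 × 8 = 40 ≡ 1 (mod 13))
For equation 2: M_2 = 13, 13 ≡ 3 (mod 5), inverse of 13 mod 5 is 2 (check: 3 × 2 = 6 ≡ 1 (mod 5))
Combine: x ≡ Σ r_i×M_i×(M_i⁻¹ mod m_i) = 1×5×8 + 2×13×2 = 40 + 52 = 92
92 mod 65 = 27
x ≡ 27 (mod 65)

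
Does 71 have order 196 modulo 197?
p - 1 = 196 has prime divisors 2, 7. Check 71^(196/q) mod 197 for each: 71^(196/2) = 71^98 ≡ 196, 71^(196/7) = 71^28 ≡ 114 (mod 197). None of these is 1, so 71 has order 196 = φ(197), so it is a primitive root mod 197.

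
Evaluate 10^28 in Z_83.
Using repeated squaring. 28 = 16 + 8 + 4 (binary 11100). Repeated squaring mod 83: 10^1 ≡ 10; 10^2 ≡ 10² = 100 ≡ 17; 10^4 ≡ 17² = 289 ≡ 40; 10^8 ≡ 40² = 1600 ≡ 23; 10^16 ≡ 23² = 529 ≡ 31. Multiply: 10^28 = 10^16 × 10^8 × 10^4 ≡ 31 × 23 × 40 (mod 83): 31 × 23 = 713 ≡ 49; 49 × 40 = 1960 ≡ 51. So 10^28 ≡ 51 (mod 83).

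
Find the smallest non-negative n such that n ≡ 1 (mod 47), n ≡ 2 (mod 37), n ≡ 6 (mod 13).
13396

Using the Chinese Remainder Theorem:
M = product of moduli = 22607
For equation 1: M_1 = 481, 481 ≡ 11 (mod 47), inverse of 481 mod 47 is 30 (check: 11 × 30 = 330 ≡ 1 (mod 47))
For equation 2: M_2 = 611, 611 ≡ 19 (mod 37), inverse of 611 mod 37 is 2 (check: 19 × 2 = 38 ≡ 1 (mod 37))
For equation 3: M_3 = 1739, 1739 ≡ 10 (mod 13), inverse of 1739 mod 13 is 4 (check: 10 × 4 = 40 ≡ 1 (mod 13))
Combine: n ≡ Σ r_i×M_i×(M_i⁻¹ mod m_i) = 1×481×30 + 2×611×2 + 6×1739×4 = 14430 + 2444 + 41736 = 58610
58610 mod 22607 = 13396
n ≡ 13396 (mod 22607)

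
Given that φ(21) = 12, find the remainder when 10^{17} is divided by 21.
By Euler: 10^{12} ≡ 1 (mod 21) since gcd(10, 21) = 1. 17 = 1×12 + 5. So 10^{17} ≡ 10^{5} ≡ 19 (mod 21)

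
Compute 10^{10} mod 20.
0

Using successive squaring:
Binary expansion of 10: 1010
Powers of 10 mod 20 (each is the square of the previous):
  10^1 ≡ 10 (mod 20)
  10^2 ≡ 10² = 100 ≡ 0 (mod 20)
  10^4 ≡ 0² = 0 ≡ 0 (mod 20)
  10^8 ≡ 0² = 0 ≡ 0 (mod 20)
10 = 8 + 2, so 10^10 = 10^8 × 10^2 ≡ 0 × 0 (mod 20)
Multiplying step by step:
  0 × 0 = 0 ≡ 0 (mod 20)
Result: 10^10 ≡ 0 (mod 20)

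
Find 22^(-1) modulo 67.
64

Using Extended Euclidean Algorithm:
gcd(22, 67) = 1
Bezout coefficients: 22 × -3 + 67 × 1 = 1
So 22 × -3 ≡ 1 (mod 67)
The inverse is -3 mod 67 = 64
Verification: 22 × 64 = 1408 = 21 × 67 + 1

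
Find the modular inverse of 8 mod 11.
8^(-1) ≡ 7 (mod 11). Verification: 8 × 7 = 56 ≡ 1 (mod 11)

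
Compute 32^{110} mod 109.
43

Using successive squaring:
Binary expansion of 110: 1101110
Powers of 32 mod 109 (each is the square of the previous):
  32^1 ≡ 32 (mod 109)
  32^2 ≡ 32² = 1024 ≡ 43 (mod 109)
  32^4 ≡ 43² = 1849 ≡ 105 (mod 109)
  32^8 ≡ 105² = 11025 ≡ 16 (mod 109)
  32^16 ≡ 16² = 256 ≡ 38 (mod 109)
  32^32 ≡ 38² = 1444 ≡ 27 (mod 109)
  32^64 ≡ 27² = 729 ≡ 75 (mod 109)
110 = 64 + 32 + 8 + 4 + 2, so 32^110 = 32^64 × 32^32 × 32^8 × 32^4 × 32^2 ≡ 75 × 27 × 16 × 105 × 43 (mod 109)
Multiplying step by step:
  75 × 27 = 2025 ≡ 63 (mod 109)
  63 × 16 = 1008 ≡ 27 (mod 109)
  27 × 105 = 2835 ≡ 1 (mod 109)
  1 × 43 = 43 ≡ 43 (mod 109)
Result: 32^110 ≡ 43 (mod 109)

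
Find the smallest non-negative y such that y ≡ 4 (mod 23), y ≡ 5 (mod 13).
96

Using the Chinese Remainder Theorem:
M = product of moduli = 299
For equation 1: M_1 = 13, 13 ≡ 13 (mod 23), inverse of 13 mod 23 is 16 (check: 13 × 16 = 208 ≡ 1 (mod 23))
For equation 2: M_2 = 23, 23 ≡ 10 (mod 13), inverse of 23 mod 13 is 4 (check: 10 × 4 = 40 ≡ 1 (mod 13))
Combine: y ≡ Σ r_i×M_i×(M_i⁻¹ mod m_i) = 4×13×16 + 5×23×4 = 832 + 460 = 1292
1292 mod 299 = 96
y ≡ 96 (mod 299)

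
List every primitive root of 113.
Primitive roots mod 113: {3, 5, 6, 10, 12, 17, 19, 20, 21, 23, 24, 27, 29, 33, 34, 37, 38, 39, 43, 45, 46, 47, 54, 55, 58, 59, 66, 67, 68, 70, 74, 75, 76, 79, 80, 84, 86, 89, 90, 92, 93, 94, 96, 101, 103, 107, 108, 110}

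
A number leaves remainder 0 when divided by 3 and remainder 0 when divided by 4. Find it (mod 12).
M = 3 × 4 = 12. M₁ = 4, y₁ ≡ 1 (mod 3). M₂ = 3, y₂ ≡ 3 (mod 4). n = 0×4×1 + 0×3×3 ≡ 0 (mod 12)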